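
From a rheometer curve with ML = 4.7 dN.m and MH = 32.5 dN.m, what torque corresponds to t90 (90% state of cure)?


M90 = ML + 0.9 * (MH - ML)
M90 = 4.7 + 0.9 * (32.5 - 4.7)
M90 = 4.7 + 0.9 * 27.8
M90 = 29.72 dN.m

29.72 dN.m


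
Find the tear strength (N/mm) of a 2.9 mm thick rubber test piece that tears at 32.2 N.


Tear strength = force / thickness
= 32.2 / 2.9
= 11.1 N/mm

11.1 N/mm


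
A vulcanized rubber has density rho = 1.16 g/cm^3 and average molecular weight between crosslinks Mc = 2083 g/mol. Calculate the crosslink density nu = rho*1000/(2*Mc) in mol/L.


nu = rho * 1000 / (2 * Mc)
nu = 1.16 * 1000 / (2 * 2083)
nu = 1160.0 / 4166
nu = 0.2784 mol/L

0.2784 mol/L


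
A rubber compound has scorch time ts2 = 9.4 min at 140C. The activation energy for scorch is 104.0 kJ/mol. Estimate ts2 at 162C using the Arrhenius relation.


Convert temperatures: T1 = 140 + 273.15 = 413.15 K, T2 = 162 + 273.15 = 435.15 K
ts2_new = 9.4 * exp(104000 / 8.314 * (1/435.15 - 1/413.15))
1/T2 - 1/T1 = -1.2237e-04
ts2_new = 2.03 min

2.03 min


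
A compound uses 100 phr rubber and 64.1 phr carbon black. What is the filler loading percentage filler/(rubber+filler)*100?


Filler % = filler / (rubber + filler) * 100
= 64.1 / (100 + 64.1) * 100
= 64.1 / 164.1 * 100
= 39.06%

39.06%


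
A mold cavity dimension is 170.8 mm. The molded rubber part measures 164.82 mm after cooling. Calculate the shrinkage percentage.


Shrinkage = (mold - part) / mold * 100
= (170.8 - 164.82) / 170.8 * 100
= 5.98 / 170.8 * 100
= 3.5%

3.5%


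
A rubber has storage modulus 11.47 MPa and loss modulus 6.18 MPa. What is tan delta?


tan delta = E'' / E'
= 6.18 / 11.47
= 0.5388

tan delta = 0.5388


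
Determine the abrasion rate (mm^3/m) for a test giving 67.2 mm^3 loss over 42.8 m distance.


Rate = volume_loss / distance
= 67.2 / 42.8
= 1.57 mm^3/m

1.57 mm^3/m


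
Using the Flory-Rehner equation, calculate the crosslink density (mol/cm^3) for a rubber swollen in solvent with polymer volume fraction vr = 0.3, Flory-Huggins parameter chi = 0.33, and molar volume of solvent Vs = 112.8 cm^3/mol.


ln(1 - vr) = ln(1 - 0.3) = -0.3567
Numerator = -((-0.3567) + 0.3 + 0.33 * 0.3^2) = 0.0270
Denominator = 112.8 * (0.3^(1/3) - 0.3/2) = 58.5920
nu = 0.0270 / 58.5920 = 4.6039e-04 mol/cm^3

4.6039e-04 mol/cm^3


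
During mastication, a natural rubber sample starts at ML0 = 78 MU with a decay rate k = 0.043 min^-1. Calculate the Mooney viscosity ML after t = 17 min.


ML = ML0 * exp(-k * t)
ML = 78 * exp(-0.043 * 17)
ML = 78 * 0.4814
ML = 37.55 MU

37.55 MU


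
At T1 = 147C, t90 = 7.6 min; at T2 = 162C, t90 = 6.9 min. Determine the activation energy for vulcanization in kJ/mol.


T1 = 420.15 K, T2 = 435.15 K
1/T1 - 1/T2 = 8.2044e-05
ln(t1/t2) = ln(7.6/6.9) = 0.0966
Ea = 8.314 * 0.0966 / 8.2044e-05 = 9791.7400 J/mol
Ea = 9.79 kJ/mol

9.79 kJ/mol


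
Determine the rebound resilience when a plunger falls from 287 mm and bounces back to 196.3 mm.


Resilience = h_rebound / h_drop * 100
= 196.3 / 287 * 100
= 68.4%

68.4%


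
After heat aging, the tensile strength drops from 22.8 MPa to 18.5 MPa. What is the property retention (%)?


Retention = aged / original * 100
= 18.5 / 22.8 * 100
= 81.1%

81.1%


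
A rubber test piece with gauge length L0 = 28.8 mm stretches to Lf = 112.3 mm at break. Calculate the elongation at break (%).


Elongation = (Lf - L0) / L0 * 100
= (112.3 - 28.8) / 28.8 * 100
= 83.5 / 28.8 * 100
= 289.9%

289.9%


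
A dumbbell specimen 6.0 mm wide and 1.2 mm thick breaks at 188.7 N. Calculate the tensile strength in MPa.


Area = width * thickness = 6.0 * 1.2 = 7.2 mm^2
TS = force / area = 188.7 / 7.2 = 26.21 MPa

26.21 MPa


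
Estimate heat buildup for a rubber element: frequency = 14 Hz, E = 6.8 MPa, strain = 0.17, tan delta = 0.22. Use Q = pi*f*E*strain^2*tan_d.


Q = pi * f * E * strain^2 * tan_d
= pi * 14 * 6.8 * 0.17^2 * 0.22
= pi * 14 * 6.8 * 0.0289 * 0.22
= 1.9015

Q = 1.9015


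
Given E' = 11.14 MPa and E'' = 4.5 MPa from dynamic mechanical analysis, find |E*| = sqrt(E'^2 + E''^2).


|E*| = sqrt(E'^2 + E''^2)
= sqrt(11.14^2 + 4.5^2)
= sqrt(124.0996 + 20.2500)
= 12.015 MPa

12.015 MPa


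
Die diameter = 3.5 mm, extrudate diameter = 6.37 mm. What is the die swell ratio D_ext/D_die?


Die swell ratio = D_extrudate / D_die
= 6.37 / 3.5
= 1.82

Die swell = 1.82


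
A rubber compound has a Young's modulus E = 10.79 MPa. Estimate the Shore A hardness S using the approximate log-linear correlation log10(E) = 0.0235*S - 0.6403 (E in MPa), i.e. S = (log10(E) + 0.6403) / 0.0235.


log10(E) = 0.0235*S - 0.6403  =>  S = (log10(E) + 0.6403) / 0.0235
log10(10.79) = 1.033021
S = (1.033021 + 0.6403) / 0.0235 = 1.673321 / 0.0235
S = 71.2

Shore A = 71.2


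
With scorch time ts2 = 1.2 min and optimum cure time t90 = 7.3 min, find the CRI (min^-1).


CRI = 100 / (t90 - ts2)
= 100 / (7.3 - 1.2)
= 100 / 6.1
= 16.39 min^-1

16.39 min^-1


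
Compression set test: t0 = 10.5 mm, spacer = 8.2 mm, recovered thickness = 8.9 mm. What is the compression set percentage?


CS = (t0 - recovered) / (t0 - ts) * 100
= (10.5 - 8.9) / (10.5 - 8.2) * 100
= 1.6 / 2.3 * 100
= 69.6%

69.6%


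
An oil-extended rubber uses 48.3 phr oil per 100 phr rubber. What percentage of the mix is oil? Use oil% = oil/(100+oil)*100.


Oil % = oil / (100 + oil) * 100
= 48.3 / (100 + 48.3) * 100
= 48.3 / 148.3 * 100
= 32.57%

32.57%


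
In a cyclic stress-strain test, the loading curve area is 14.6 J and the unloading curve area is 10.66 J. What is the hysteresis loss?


Hysteresis loss = loading - unloading
= 14.6 - 10.66
= 3.94 J

3.94 J


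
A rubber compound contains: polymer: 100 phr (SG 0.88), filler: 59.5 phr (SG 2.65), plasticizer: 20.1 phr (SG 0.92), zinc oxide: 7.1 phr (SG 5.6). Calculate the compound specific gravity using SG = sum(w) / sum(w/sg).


Sum of weights = 186.7
Volume contributions:
  polymer: 100/0.88 = 113.6364
  filler: 59.5/2.65 = 22.4528
  plasticizer: 20.1/0.92 = 21.8478
  zinc oxide: 7.1/5.6 = 1.2679
Sum of volumes = 159.2049
SG = 186.7 / 159.2049 = 1.173

SG = 1.173


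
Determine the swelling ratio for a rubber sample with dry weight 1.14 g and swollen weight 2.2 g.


Q = W_swollen / W_dry
Q = 2.2 / 1.14
Q = 1.93

Q = 1.93


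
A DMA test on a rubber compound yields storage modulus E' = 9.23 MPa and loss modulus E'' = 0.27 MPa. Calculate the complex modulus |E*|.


|E*| = sqrt(E'^2 + E''^2)
= sqrt(9.23^2 + 0.27^2)
= sqrt(85.1929 + 0.0729)
= 9.234 MPa

9.234 MPa


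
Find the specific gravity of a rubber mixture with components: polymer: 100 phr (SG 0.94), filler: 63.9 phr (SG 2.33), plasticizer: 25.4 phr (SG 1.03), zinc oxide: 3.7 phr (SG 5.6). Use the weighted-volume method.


Sum of weights = 193.0
Volume contributions:
  polymer: 100/0.94 = 106.3830
  filler: 63.9/2.33 = 27.4249
  plasticizer: 25.4/1.03 = 24.6602
  zinc oxide: 3.7/5.6 = 0.6607
Sum of volumes = 159.1288
SG = 193.0 / 159.1288 = 1.213

SG = 1.213


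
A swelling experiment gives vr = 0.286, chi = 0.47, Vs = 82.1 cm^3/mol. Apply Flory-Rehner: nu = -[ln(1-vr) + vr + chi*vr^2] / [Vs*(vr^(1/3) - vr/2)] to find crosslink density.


ln(1 - vr) = ln(1 - 0.286) = -0.3369
Numerator = -((-0.3369) + 0.286 + 0.47 * 0.286^2) = 0.0124
Denominator = 82.1 * (0.286^(1/3) - 0.286/2) = 42.3515
nu = 0.0124 / 42.3515 = 2.9345e-04 mol/cm^3

2.9345e-04 mol/cm^3


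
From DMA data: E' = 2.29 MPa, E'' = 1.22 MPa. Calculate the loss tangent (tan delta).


tan delta = E'' / E'
= 1.22 / 2.29
= 0.5328

tan delta = 0.5328


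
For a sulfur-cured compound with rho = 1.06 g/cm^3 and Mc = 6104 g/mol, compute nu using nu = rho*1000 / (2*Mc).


nu = rho * 1000 / (2 * Mc)
nu = 1.06 * 1000 / (2 * 6104)
nu = 1060.0 / 12208
nu = 0.0868 mol/L

0.0868 mol/L


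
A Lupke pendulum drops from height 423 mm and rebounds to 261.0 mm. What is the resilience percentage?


Resilience = h_rebound / h_drop * 100
= 261.0 / 423 * 100
= 61.7%

61.7%


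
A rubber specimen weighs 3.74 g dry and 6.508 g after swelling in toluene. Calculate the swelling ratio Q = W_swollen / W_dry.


Q = W_swollen / W_dry
Q = 6.508 / 3.74
Q = 1.74

Q = 1.74


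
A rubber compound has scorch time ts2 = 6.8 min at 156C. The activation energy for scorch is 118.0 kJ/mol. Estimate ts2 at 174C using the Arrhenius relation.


Convert temperatures: T1 = 156 + 273.15 = 429.15 K, T2 = 174 + 273.15 = 447.15 K
ts2_new = 6.8 * exp(118000 / 8.314 * (1/447.15 - 1/429.15))
1/T2 - 1/T1 = -9.3802e-05
ts2_new = 1.8 min

1.8 min


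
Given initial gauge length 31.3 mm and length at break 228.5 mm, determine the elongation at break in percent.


Elongation = (Lf - L0) / L0 * 100
= (228.5 - 31.3) / 31.3 * 100
= 197.2 / 31.3 * 100
= 630.0%

630.0%


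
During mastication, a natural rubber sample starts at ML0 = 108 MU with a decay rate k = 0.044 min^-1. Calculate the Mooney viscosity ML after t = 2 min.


ML = ML0 * exp(-k * t)
ML = 108 * exp(-0.044 * 2)
ML = 108 * 0.9158
ML = 98.9 MU

98.9 MU


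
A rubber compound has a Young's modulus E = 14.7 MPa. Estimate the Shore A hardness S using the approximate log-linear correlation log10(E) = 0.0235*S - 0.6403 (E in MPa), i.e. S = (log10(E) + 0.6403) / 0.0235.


log10(E) = 0.0235*S - 0.6403  =>  S = (log10(E) + 0.6403) / 0.0235
log10(14.7) = 1.167317
S = (1.167317 + 0.6403) / 0.0235 = 1.807617 / 0.0235
S = 76.9

Shore A = 76.9


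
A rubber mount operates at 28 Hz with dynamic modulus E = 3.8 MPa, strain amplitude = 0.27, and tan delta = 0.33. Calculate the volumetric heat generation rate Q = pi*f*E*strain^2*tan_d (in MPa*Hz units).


Q = pi * f * E * strain^2 * tan_d
= pi * 28 * 3.8 * 0.27^2 * 0.33
= pi * 28 * 3.8 * 0.0729 * 0.33
= 8.0414

Q = 8.0414


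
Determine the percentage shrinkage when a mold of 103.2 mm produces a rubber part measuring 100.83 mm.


Shrinkage = (mold - part) / mold * 100
= (103.2 - 100.83) / 103.2 * 100
= 2.37 / 103.2 * 100
= 2.3%

2.3%


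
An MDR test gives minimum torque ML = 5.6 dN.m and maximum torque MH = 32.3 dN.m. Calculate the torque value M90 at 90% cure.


M90 = ML + 0.9 * (MH - ML)
M90 = 5.6 + 0.9 * (32.3 - 5.6)
M90 = 5.6 + 0.9 * 26.7
M90 = 29.63 dN.m

29.63 dN.m


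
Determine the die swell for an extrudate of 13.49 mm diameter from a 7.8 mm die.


Die swell ratio = D_extrudate / D_die
= 13.49 / 7.8
= 1.729

Die swell = 1.729


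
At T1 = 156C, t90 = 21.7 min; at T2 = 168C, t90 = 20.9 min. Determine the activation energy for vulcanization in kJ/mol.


T1 = 429.15 K, T2 = 441.15 K
1/T1 - 1/T2 = 6.3385e-05
ln(t1/t2) = ln(21.7/20.9) = 0.0376
Ea = 8.314 * 0.0376 / 6.3385e-05 = 4927.0347 J/mol
Ea = 4.93 kJ/mol

4.93 kJ/mol


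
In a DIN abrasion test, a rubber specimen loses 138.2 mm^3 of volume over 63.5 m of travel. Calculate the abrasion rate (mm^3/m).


Rate = volume_loss / distance
= 138.2 / 63.5
= 2.176 mm^3/m

2.176 mm^3/m


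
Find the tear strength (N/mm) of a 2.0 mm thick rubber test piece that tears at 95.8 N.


Tear strength = force / thickness
= 95.8 / 2.0
= 47.9 N/mm

47.9 N/mm


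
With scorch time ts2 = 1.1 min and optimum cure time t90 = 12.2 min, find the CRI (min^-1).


CRI = 100 / (t90 - ts2)
= 100 / (12.2 - 1.1)
= 100 / 11.1
= 9.01 min^-1

9.01 min^-1


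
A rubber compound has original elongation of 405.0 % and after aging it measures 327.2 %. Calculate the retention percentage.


Retention = aged / original * 100
= 327.2 / 405.0 * 100
= 80.8%

80.8%


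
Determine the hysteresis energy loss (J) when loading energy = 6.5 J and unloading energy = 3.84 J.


Hysteresis loss = loading - unloading
= 6.5 - 3.84
= 2.66 J

2.66 J


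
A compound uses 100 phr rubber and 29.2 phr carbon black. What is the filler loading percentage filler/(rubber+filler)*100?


Filler % = filler / (rubber + filler) * 100
= 29.2 / (100 + 29.2) * 100
= 29.2 / 129.2 * 100
= 22.6%

22.6%


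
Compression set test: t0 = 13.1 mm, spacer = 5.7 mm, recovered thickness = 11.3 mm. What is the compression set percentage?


CS = (t0 - recovered) / (t0 - ts) * 100
= (13.1 - 11.3) / (13.1 - 5.7) * 100
= 1.8 / 7.4 * 100
= 24.3%

24.3%


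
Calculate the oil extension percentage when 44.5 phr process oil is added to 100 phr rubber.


Oil % = oil / (100 + oil) * 100
= 44.5 / (100 + 44.5) * 100
= 44.5 / 144.5 * 100
= 30.8%

30.8%


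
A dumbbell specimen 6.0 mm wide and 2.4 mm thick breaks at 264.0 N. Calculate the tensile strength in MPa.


Area = width * thickness = 6.0 * 2.4 = 14.4 mm^2
TS = force / area = 264.0 / 14.4 = 18.33 MPa

18.33 MPa


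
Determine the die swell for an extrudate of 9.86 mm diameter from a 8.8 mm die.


Die swell ratio = D_extrudate / D_die
= 9.86 / 8.8
= 1.12

Die swell = 1.12


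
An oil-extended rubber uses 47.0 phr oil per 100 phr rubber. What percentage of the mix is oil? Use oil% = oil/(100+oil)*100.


Oil % = oil / (100 + oil) * 100
= 47.0 / (100 + 47.0) * 100
= 47.0 / 147.0 * 100
= 31.97%

31.97%


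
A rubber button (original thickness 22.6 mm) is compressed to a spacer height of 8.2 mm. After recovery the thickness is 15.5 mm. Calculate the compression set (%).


CS = (t0 - recovered) / (t0 - ts) * 100
= (22.6 - 15.5) / (22.6 - 8.2) * 100
= 7.1 / 14.4 * 100
= 49.3%

49.3%


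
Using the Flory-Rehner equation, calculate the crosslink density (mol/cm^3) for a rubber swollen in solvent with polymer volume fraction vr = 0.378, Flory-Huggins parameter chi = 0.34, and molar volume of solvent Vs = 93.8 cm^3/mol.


ln(1 - vr) = ln(1 - 0.378) = -0.4748
Numerator = -((-0.4748) + 0.378 + 0.34 * 0.378^2) = 0.0482
Denominator = 93.8 * (0.378^(1/3) - 0.378/2) = 50.0932
nu = 0.0482 / 50.0932 = 9.6290e-04 mol/cm^3

9.6290e-04 mol/cm^3


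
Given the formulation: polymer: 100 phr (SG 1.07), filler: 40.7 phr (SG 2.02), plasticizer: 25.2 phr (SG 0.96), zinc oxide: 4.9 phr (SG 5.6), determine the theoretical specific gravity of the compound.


Sum of weights = 170.8
Volume contributions:
  polymer: 100/1.07 = 93.4579
  filler: 40.7/2.02 = 20.1485
  plasticizer: 25.2/0.96 = 26.2500
  zinc oxide: 4.9/5.6 = 0.8750
Sum of volumes = 140.7315
SG = 170.8 / 140.7315 = 1.214

SG = 1.214


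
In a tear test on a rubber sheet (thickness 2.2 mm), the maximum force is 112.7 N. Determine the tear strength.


Tear strength = force / thickness
= 112.7 / 2.2
= 51.23 N/mm

51.23 N/mm


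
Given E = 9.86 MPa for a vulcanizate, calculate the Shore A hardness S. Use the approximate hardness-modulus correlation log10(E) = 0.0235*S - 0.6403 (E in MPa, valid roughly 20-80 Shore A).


log10(E) = 0.0235*S - 0.6403  =>  S = (log10(E) + 0.6403) / 0.0235
log10(9.86) = 0.993877
S = (0.993877 + 0.6403) / 0.0235 = 1.634177 / 0.0235
S = 69.5

Shore A = 69.5


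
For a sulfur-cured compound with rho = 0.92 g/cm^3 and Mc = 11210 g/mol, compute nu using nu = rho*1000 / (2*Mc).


nu = rho * 1000 / (2 * Mc)
nu = 0.92 * 1000 / (2 * 11210)
nu = 920.0 / 22420
nu = 0.0410 mol/L

0.0410 mol/L


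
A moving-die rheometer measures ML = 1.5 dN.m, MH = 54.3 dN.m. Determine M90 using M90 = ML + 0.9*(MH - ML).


M90 = ML + 0.9 * (MH - ML)
M90 = 1.5 + 0.9 * (54.3 - 1.5)
M90 = 1.5 + 0.9 * 52.8
M90 = 49.02 dN.m

49.02 dN.m


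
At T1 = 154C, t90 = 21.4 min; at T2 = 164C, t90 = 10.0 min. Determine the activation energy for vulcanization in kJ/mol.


T1 = 427.15 K, T2 = 437.15 K
1/T1 - 1/T2 = 5.3554e-05
ln(t1/t2) = ln(21.4/10.0) = 0.7608
Ea = 8.314 * 0.7608 / 5.3554e-05 = 118112.1962 J/mol
Ea = 118.11 kJ/mol

118.11 kJ/mol


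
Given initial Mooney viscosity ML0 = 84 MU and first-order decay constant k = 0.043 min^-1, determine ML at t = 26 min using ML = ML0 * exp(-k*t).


ML = ML0 * exp(-k * t)
ML = 84 * exp(-0.043 * 26)
ML = 84 * 0.3269
ML = 27.46 MU

27.46 MU


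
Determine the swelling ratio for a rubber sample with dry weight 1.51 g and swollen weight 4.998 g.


Q = W_swollen / W_dry
Q = 4.998 / 1.51
Q = 3.31

Q = 3.31


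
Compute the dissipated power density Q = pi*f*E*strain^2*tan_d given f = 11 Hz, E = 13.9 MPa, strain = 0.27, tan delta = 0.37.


Q = pi * f * E * strain^2 * tan_d
= pi * 11 * 13.9 * 0.27^2 * 0.37
= pi * 11 * 13.9 * 0.0729 * 0.37
= 12.9565

Q = 12.9565


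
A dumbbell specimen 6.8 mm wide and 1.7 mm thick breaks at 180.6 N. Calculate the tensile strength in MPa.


Area = width * thickness = 6.8 * 1.7 = 11.56 mm^2
TS = force / area = 180.6 / 11.56 = 15.62 MPa

15.62 MPa


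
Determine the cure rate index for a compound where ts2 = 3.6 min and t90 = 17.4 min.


CRI = 100 / (t90 - ts2)
= 100 / (17.4 - 3.6)
= 100 / 13.8
= 7.25 min^-1

7.25 min^-1


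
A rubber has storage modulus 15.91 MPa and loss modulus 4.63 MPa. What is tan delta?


tan delta = E'' / E'
= 4.63 / 15.91
= 0.291

tan delta = 0.291


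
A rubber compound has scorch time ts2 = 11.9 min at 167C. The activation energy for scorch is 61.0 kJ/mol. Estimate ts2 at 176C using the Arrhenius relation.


Convert temperatures: T1 = 167 + 273.15 = 440.15 K, T2 = 176 + 273.15 = 449.15 K
ts2_new = 11.9 * exp(61000 / 8.314 * (1/449.15 - 1/440.15))
1/T2 - 1/T1 = -4.5525e-05
ts2_new = 8.52 min

8.52 min


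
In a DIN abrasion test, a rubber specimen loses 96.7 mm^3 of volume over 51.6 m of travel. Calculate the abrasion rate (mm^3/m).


Rate = volume_loss / distance
= 96.7 / 51.6
= 1.874 mm^3/m

1.874 mm^3/m


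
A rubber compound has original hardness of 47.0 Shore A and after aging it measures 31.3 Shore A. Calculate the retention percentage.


Retention = aged / original * 100
= 31.3 / 47.0 * 100
= 66.6%

66.6%


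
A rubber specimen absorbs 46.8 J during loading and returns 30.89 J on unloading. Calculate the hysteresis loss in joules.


Hysteresis loss = loading - unloading
= 46.8 - 30.89
= 15.91 J

15.91 J


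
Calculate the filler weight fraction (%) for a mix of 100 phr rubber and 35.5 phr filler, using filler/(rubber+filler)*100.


Filler % = filler / (rubber + filler) * 100
= 35.5 / (100 + 35.5) * 100
= 35.5 / 135.5 * 100
= 26.2%

26.2%


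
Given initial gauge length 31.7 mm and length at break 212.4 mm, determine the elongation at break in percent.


Elongation = (Lf - L0) / L0 * 100
= (212.4 - 31.7) / 31.7 * 100
= 180.7 / 31.7 * 100
= 570.0%

570.0%


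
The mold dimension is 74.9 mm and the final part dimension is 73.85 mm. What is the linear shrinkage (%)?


Shrinkage = (mold - part) / mold * 100
= (74.9 - 73.85) / 74.9 * 100
= 1.05 / 74.9 * 100
= 1.4%

1.4%


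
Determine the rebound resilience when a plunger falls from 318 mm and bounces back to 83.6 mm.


Resilience = h_rebound / h_drop * 100
= 83.6 / 318 * 100
= 26.3%

26.3%


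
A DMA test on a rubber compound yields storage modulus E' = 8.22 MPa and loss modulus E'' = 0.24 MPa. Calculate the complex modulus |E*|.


|E*| = sqrt(E'^2 + E''^2)
= sqrt(8.22^2 + 0.24^2)
= sqrt(67.5684 + 0.0576)
= 8.224 MPa

8.224 MPa


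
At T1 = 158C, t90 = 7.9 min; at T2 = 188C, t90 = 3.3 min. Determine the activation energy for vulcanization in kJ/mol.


T1 = 431.15 K, T2 = 461.15 K
1/T1 - 1/T2 = 1.5089e-04
ln(t1/t2) = ln(7.9/3.3) = 0.8729
Ea = 8.314 * 0.8729 / 1.5089e-04 = 48099.8706 J/mol
Ea = 48.1 kJ/mol

48.1 kJ/mol


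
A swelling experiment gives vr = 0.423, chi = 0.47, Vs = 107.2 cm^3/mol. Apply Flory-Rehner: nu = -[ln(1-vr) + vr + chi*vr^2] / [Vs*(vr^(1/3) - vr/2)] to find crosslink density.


ln(1 - vr) = ln(1 - 0.423) = -0.5499
Numerator = -((-0.5499) + 0.423 + 0.47 * 0.423^2) = 0.0428
Denominator = 107.2 * (0.423^(1/3) - 0.423/2) = 57.7986
nu = 0.0428 / 57.7986 = 7.4079e-04 mol/cm^3

7.4079e-04 mol/cm^3


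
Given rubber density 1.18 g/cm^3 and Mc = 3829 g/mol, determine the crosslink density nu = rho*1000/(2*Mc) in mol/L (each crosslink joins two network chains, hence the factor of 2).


nu = rho * 1000 / (2 * Mc)
nu = 1.18 * 1000 / (2 * 3829)
nu = 1180.0 / 7658
nu = 0.1541 mol/L

0.1541 mol/L


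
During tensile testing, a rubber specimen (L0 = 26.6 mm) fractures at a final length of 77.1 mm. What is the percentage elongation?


Elongation = (Lf - L0) / L0 * 100
= (77.1 - 26.6) / 26.6 * 100
= 50.5 / 26.6 * 100
= 189.8%

189.8%


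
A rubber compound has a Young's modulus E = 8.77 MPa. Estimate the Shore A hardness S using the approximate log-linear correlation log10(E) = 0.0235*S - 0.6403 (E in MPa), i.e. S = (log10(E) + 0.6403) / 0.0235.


log10(E) = 0.0235*S - 0.6403  =>  S = (log10(E) + 0.6403) / 0.0235
log10(8.77) = 0.943000
S = (0.943000 + 0.6403) / 0.0235 = 1.583300 / 0.0235
S = 67.4

Shore A = 67.4


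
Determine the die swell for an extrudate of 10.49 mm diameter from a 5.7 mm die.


Die swell ratio = D_extrudate / D_die
= 10.49 / 5.7
= 1.84

Die swell = 1.84


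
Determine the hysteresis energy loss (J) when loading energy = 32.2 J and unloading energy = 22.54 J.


Hysteresis loss = loading - unloading
= 32.2 - 22.54
= 9.66 J

9.66 J


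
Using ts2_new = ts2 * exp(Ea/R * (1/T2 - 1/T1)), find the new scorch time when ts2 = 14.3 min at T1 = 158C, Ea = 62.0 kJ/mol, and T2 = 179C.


Convert temperatures: T1 = 158 + 273.15 = 431.15 K, T2 = 179 + 273.15 = 452.15 K
ts2_new = 14.3 * exp(62000 / 8.314 * (1/452.15 - 1/431.15))
1/T2 - 1/T1 = -1.0772e-04
ts2_new = 6.4 min

6.4 min


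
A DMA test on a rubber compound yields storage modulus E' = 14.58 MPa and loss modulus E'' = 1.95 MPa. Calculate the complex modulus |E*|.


|E*| = sqrt(E'^2 + E''^2)
= sqrt(14.58^2 + 1.95^2)
= sqrt(212.5764 + 3.8025)
= 14.71 MPa

14.71 MPa


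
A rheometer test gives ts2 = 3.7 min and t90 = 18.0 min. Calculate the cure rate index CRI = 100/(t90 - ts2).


CRI = 100 / (t90 - ts2)
= 100 / (18.0 - 3.7)
= 100 / 14.3
= 6.99 min^-1

6.99 min^-1


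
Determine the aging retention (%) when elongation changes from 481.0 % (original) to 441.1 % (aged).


Retention = aged / original * 100
= 441.1 / 481.0 * 100
= 91.7%

91.7%


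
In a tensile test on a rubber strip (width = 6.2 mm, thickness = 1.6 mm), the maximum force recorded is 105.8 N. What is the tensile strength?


Area = width * thickness = 6.2 * 1.6 = 9.92 mm^2
TS = force / area = 105.8 / 9.92 = 10.67 MPa

10.67 MPa


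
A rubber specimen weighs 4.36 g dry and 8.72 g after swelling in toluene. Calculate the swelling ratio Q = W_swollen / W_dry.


Q = W_swollen / W_dry
Q = 8.72 / 4.36
Q = 2.0

Q = 2.0


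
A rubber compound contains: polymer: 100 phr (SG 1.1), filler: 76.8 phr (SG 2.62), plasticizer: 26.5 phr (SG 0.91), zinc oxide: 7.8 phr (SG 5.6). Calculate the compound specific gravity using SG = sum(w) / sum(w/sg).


Sum of weights = 211.1
Volume contributions:
  polymer: 100/1.1 = 90.9091
  filler: 76.8/2.62 = 29.3130
  plasticizer: 26.5/0.91 = 29.1209
  zinc oxide: 7.8/5.6 = 1.3929
Sum of volumes = 150.7358
SG = 211.1 / 150.7358 = 1.4

SG = 1.4


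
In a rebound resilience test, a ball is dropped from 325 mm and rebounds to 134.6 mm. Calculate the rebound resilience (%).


Resilience = h_rebound / h_drop * 100
= 134.6 / 325 * 100
= 41.4%

41.4%


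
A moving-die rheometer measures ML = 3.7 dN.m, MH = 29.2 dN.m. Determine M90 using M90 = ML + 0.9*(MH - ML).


M90 = ML + 0.9 * (MH - ML)
M90 = 3.7 + 0.9 * (29.2 - 3.7)
M90 = 3.7 + 0.9 * 25.5
M90 = 26.65 dN.m

26.65 dN.m


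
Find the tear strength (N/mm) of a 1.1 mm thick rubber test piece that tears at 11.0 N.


Tear strength = force / thickness
= 11.0 / 1.1
= 10.0 N/mm

10.0 N/mm


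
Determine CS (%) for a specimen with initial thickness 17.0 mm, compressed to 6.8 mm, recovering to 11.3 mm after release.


CS = (t0 - recovered) / (t0 - ts) * 100
= (17.0 - 11.3) / (17.0 - 6.8) * 100
= 5.7 / 10.2 * 100
= 55.9%

55.9%


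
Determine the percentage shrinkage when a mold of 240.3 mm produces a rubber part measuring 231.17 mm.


Shrinkage = (mold - part) / mold * 100
= (240.3 - 231.17) / 240.3 * 100
= 9.13 / 240.3 * 100
= 3.8%

3.8%


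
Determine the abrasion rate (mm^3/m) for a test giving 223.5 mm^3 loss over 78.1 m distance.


Rate = volume_loss / distance
= 223.5 / 78.1
= 2.862 mm^3/m

2.862 mm^3/m


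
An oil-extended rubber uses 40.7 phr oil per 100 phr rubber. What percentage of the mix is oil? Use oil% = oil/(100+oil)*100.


Oil % = oil / (100 + oil) * 100
= 40.7 / (100 + 40.7) * 100
= 40.7 / 140.7 * 100
= 28.93%

28.93%


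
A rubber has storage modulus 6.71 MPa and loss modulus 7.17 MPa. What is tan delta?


tan delta = E'' / E'
= 7.17 / 6.71
= 1.0686

tan delta = 1.0686


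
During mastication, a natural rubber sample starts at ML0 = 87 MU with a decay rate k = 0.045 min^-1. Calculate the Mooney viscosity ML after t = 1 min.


ML = ML0 * exp(-k * t)
ML = 87 * exp(-0.045 * 1)
ML = 87 * 0.9560
ML = 83.17 MU

83.17 MU


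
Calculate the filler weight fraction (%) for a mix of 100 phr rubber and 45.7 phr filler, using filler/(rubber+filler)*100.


Filler % = filler / (rubber + filler) * 100
= 45.7 / (100 + 45.7) * 100
= 45.7 / 145.7 * 100
= 31.37%

31.37%


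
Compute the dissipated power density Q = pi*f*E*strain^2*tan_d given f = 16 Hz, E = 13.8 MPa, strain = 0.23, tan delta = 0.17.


Q = pi * f * E * strain^2 * tan_d
= pi * 16 * 13.8 * 0.23^2 * 0.17
= pi * 16 * 13.8 * 0.0529 * 0.17
= 6.2381

Q = 6.2381


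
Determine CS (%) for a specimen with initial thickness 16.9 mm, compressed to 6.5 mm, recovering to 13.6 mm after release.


CS = (t0 - recovered) / (t0 - ts) * 100
= (16.9 - 13.6) / (16.9 - 6.5) * 100
= 3.3 / 10.4 * 100
= 31.7%

31.7%


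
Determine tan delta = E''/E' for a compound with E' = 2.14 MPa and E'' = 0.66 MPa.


tan delta = E'' / E'
= 0.66 / 2.14
= 0.3084

tan delta = 0.3084


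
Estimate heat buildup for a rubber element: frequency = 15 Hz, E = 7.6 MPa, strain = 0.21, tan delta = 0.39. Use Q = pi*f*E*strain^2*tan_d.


Q = pi * f * E * strain^2 * tan_d
= pi * 15 * 7.6 * 0.21^2 * 0.39
= pi * 15 * 7.6 * 0.0441 * 0.39
= 6.1597

Q = 6.1597


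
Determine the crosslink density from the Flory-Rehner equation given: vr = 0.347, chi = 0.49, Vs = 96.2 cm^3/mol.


ln(1 - vr) = ln(1 - 0.347) = -0.4262
Numerator = -((-0.4262) + 0.347 + 0.49 * 0.347^2) = 0.0202
Denominator = 96.2 * (0.347^(1/3) - 0.347/2) = 50.9101
nu = 0.0202 / 50.9101 = 3.9634e-04 mol/cm^3

3.9634e-04 mol/cm^3


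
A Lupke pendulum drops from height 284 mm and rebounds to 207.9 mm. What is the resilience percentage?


Resilience = h_rebound / h_drop * 100
= 207.9 / 284 * 100
= 73.2%

73.2%


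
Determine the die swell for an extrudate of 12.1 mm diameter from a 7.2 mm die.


Die swell ratio = D_extrudate / D_die
= 12.1 / 7.2
= 1.681

Die swell = 1.681


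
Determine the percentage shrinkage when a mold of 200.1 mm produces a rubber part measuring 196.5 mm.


Shrinkage = (mold - part) / mold * 100
= (200.1 - 196.5) / 200.1 * 100
= 3.6 / 200.1 * 100
= 1.8%

1.8%


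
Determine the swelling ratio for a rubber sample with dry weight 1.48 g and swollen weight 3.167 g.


Q = W_swollen / W_dry
Q = 3.167 / 1.48
Q = 2.14

Q = 2.14


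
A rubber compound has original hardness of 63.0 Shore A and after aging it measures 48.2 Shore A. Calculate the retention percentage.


Retention = aged / original * 100
= 48.2 / 63.0 * 100
= 76.5%

76.5%


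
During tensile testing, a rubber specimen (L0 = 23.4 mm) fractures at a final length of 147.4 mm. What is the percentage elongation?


Elongation = (Lf - L0) / L0 * 100
= (147.4 - 23.4) / 23.4 * 100
= 124.0 / 23.4 * 100
= 529.9%

529.9%


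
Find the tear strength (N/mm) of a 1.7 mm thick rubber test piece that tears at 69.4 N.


Tear strength = force / thickness
= 69.4 / 1.7
= 40.82 N/mm

40.82 N/mm


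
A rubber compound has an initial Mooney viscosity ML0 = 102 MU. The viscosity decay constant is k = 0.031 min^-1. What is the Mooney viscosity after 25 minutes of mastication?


ML = ML0 * exp(-k * t)
ML = 102 * exp(-0.031 * 25)
ML = 102 * 0.4607
ML = 46.99 MU

46.99 MU


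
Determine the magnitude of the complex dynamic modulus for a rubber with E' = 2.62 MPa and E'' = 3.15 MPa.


|E*| = sqrt(E'^2 + E''^2)
= sqrt(2.62^2 + 3.15^2)
= sqrt(6.8644 + 9.9225)
= 4.097 MPa

4.097 MPa


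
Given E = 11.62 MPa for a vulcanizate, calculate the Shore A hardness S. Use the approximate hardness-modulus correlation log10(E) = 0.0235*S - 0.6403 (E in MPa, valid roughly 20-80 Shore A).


log10(E) = 0.0235*S - 0.6403  =>  S = (log10(E) + 0.6403) / 0.0235
log10(11.62) = 1.065206
S = (1.065206 + 0.6403) / 0.0235 = 1.705506 / 0.0235
S = 72.6

Shore A = 72.6


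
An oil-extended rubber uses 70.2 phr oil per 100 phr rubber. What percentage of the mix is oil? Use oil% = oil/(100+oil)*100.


Oil % = oil / (100 + oil) * 100
= 70.2 / (100 + 70.2) * 100
= 70.2 / 170.2 * 100
= 41.25%

41.25%


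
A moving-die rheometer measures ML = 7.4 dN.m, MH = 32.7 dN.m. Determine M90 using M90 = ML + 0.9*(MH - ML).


M90 = ML + 0.9 * (MH - ML)
M90 = 7.4 + 0.9 * (32.7 - 7.4)
M90 = 7.4 + 0.9 * 25.3
M90 = 30.17 dN.m

30.17 dN.m


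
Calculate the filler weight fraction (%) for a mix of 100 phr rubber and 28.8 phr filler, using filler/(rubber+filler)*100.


Filler % = filler / (rubber + filler) * 100
= 28.8 / (100 + 28.8) * 100
= 28.8 / 128.8 * 100
= 22.36%

22.36%


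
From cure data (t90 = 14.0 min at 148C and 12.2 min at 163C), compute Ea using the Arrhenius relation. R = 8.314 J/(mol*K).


T1 = 421.15 K, T2 = 436.15 K
1/T1 - 1/T2 = 8.1662e-05
ln(t1/t2) = ln(14.0/12.2) = 0.1376
Ea = 8.314 * 0.1376 / 8.1662e-05 = 14011.2649 J/mol
Ea = 14.01 kJ/mol

14.01 kJ/mol


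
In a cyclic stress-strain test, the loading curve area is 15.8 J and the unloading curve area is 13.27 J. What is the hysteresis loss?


Hysteresis loss = loading - unloading
= 15.8 - 13.27
= 2.53 J

2.53 J


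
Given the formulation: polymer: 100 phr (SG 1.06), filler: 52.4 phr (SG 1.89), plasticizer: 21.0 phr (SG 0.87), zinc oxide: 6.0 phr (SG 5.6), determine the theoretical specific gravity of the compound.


Sum of weights = 179.4
Volume contributions:
  polymer: 100/1.06 = 94.3396
  filler: 52.4/1.89 = 27.7249
  plasticizer: 21.0/0.87 = 24.1379
  zinc oxide: 6.0/5.6 = 1.0714
Sum of volumes = 147.2738
SG = 179.4 / 147.2738 = 1.218

SG = 1.218


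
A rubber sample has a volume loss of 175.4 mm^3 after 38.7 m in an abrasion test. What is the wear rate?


Rate = volume_loss / distance
= 175.4 / 38.7
= 4.532 mm^3/m

4.532 mm^3/m


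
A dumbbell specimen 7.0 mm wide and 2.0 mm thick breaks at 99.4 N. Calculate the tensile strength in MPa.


Area = width * thickness = 7.0 * 2.0 = 14.0 mm^2
TS = force / area = 99.4 / 14.0 = 7.1 MPa

7.1 MPa


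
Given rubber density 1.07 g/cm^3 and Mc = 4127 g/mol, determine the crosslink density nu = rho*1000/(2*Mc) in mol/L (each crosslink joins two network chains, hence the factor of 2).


nu = rho * 1000 / (2 * Mc)
nu = 1.07 * 1000 / (2 * 4127)
nu = 1070.0 / 8254
nu = 0.1296 mol/L

0.1296 mol/L


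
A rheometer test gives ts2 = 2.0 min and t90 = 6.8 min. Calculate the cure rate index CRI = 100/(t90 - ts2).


CRI = 100 / (t90 - ts2)
= 100 / (6.8 - 2.0)
= 100 / 4.8
= 20.83 min^-1

20.83 min^-1


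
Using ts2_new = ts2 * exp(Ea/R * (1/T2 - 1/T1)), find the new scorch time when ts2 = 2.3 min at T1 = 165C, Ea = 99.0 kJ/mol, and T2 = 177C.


Convert temperatures: T1 = 165 + 273.15 = 438.15 K, T2 = 177 + 273.15 = 450.15 K
ts2_new = 2.3 * exp(99000 / 8.314 * (1/450.15 - 1/438.15))
1/T2 - 1/T1 = -6.0842e-05
ts2_new = 1.11 min

1.11 min


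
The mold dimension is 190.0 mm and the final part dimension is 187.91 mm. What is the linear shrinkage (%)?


Shrinkage = (mold - part) / mold * 100
= (190.0 - 187.91) / 190.0 * 100
= 2.09 / 190.0 * 100
= 1.1%

1.1%


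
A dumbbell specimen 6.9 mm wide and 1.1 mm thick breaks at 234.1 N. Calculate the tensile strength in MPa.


Area = width * thickness = 6.9 * 1.1 = 7.59 mm^2
TS = force / area = 234.1 / 7.59 = 30.84 MPa

30.84 MPa


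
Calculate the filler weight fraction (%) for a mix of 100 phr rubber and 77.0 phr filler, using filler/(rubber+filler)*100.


Filler % = filler / (rubber + filler) * 100
= 77.0 / (100 + 77.0) * 100
= 77.0 / 177.0 * 100
= 43.5%

43.5%


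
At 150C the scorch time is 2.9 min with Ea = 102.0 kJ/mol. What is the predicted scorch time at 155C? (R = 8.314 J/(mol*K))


Convert temperatures: T1 = 150 + 273.15 = 423.15 K, T2 = 155 + 273.15 = 428.15 K
ts2_new = 2.9 * exp(102000 / 8.314 * (1/428.15 - 1/423.15))
1/T2 - 1/T1 = -2.7598e-05
ts2_new = 2.07 min

2.07 min


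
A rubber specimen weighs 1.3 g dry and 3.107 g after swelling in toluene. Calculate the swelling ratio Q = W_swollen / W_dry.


Q = W_swollen / W_dry
Q = 3.107 / 1.3
Q = 2.39

Q = 2.39


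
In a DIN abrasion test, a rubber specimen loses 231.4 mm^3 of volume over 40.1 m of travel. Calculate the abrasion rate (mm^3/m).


Rate = volume_loss / distance
= 231.4 / 40.1
= 5.771 mm^3/m

5.771 mm^3/m


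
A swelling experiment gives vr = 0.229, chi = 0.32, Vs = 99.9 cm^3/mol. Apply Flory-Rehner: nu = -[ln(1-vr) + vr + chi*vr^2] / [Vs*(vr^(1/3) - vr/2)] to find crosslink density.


ln(1 - vr) = ln(1 - 0.229) = -0.2601
Numerator = -((-0.2601) + 0.229 + 0.32 * 0.229^2) = 0.0143
Denominator = 99.9 * (0.229^(1/3) - 0.229/2) = 49.6806
nu = 0.0143 / 49.6806 = 2.8755e-04 mol/cm^3

2.8755e-04 mol/cm^3


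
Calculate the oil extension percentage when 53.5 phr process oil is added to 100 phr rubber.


Oil % = oil / (100 + oil) * 100
= 53.5 / (100 + 53.5) * 100
= 53.5 / 153.5 * 100
= 34.85%

34.85%


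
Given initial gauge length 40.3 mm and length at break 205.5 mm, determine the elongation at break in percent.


Elongation = (Lf - L0) / L0 * 100
= (205.5 - 40.3) / 40.3 * 100
= 165.2 / 40.3 * 100
= 409.9%

409.9%


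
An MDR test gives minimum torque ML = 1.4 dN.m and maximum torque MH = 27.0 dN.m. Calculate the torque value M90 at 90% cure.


M90 = ML + 0.9 * (MH - ML)
M90 = 1.4 + 0.9 * (27.0 - 1.4)
M90 = 1.4 + 0.9 * 25.6
M90 = 24.44 dN.m

24.44 dN.m


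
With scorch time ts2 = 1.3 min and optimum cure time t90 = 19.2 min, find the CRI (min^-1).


CRI = 100 / (t90 - ts2)
= 100 / (19.2 - 1.3)
= 100 / 17.9
= 5.59 min^-1

5.59 min^-1


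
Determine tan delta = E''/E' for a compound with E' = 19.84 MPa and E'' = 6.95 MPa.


tan delta = E'' / E'
= 6.95 / 19.84
= 0.3503

tan delta = 0.3503


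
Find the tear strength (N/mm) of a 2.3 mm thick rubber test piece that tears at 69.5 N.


Tear strength = force / thickness
= 69.5 / 2.3
= 30.22 N/mm

30.22 N/mm


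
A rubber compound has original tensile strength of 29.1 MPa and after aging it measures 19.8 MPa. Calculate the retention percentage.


Retention = aged / original * 100
= 19.8 / 29.1 * 100
= 68.0%

68.0%


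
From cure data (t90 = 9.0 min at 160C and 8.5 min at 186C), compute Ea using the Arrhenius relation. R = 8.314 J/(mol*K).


T1 = 433.15 K, T2 = 459.15 K
1/T1 - 1/T2 = 1.3073e-04
ln(t1/t2) = ln(9.0/8.5) = 0.0572
Ea = 8.314 * 0.0572 / 1.3073e-04 = 3635.0446 J/mol
Ea = 3.64 kJ/mol

3.64 kJ/mol


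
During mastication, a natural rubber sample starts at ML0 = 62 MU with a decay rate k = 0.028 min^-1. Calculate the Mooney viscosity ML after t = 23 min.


ML = ML0 * exp(-k * t)
ML = 62 * exp(-0.028 * 23)
ML = 62 * 0.5252
ML = 32.56 MU

32.56 MU


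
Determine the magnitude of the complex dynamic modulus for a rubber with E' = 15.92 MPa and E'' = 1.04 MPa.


|E*| = sqrt(E'^2 + E''^2)
= sqrt(15.92^2 + 1.04^2)
= sqrt(253.4464 + 1.0816)
= 15.954 MPa

15.954 MPa


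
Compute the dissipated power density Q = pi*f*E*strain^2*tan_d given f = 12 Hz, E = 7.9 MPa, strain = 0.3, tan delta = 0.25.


Q = pi * f * E * strain^2 * tan_d
= pi * 12 * 7.9 * 0.3^2 * 0.25
= pi * 12 * 7.9 * 0.0900 * 0.25
= 6.7010

Q = 6.7010


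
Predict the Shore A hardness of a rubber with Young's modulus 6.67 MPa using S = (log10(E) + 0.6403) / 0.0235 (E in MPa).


log10(E) = 0.0235*S - 0.6403  =>  S = (log10(E) + 0.6403) / 0.0235
log10(6.67) = 0.824126
S = (0.824126 + 0.6403) / 0.0235 = 1.464426 / 0.0235
S = 62.3

Shore A = 62.3


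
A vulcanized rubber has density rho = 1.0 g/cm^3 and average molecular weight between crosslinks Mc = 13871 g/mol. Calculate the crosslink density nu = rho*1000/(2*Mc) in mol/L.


nu = rho * 1000 / (2 * Mc)
nu = 1.0 * 1000 / (2 * 13871)
nu = 1000.0 / 27742
nu = 0.0360 mol/L

0.0360 mol/L


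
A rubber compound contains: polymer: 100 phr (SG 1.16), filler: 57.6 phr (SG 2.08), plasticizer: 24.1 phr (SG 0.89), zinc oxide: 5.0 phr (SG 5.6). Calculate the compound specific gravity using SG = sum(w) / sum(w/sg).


Sum of weights = 186.7
Volume contributions:
  polymer: 100/1.16 = 86.2069
  filler: 57.6/2.08 = 27.6923
  plasticizer: 24.1/0.89 = 27.0787
  zinc oxide: 5.0/5.6 = 0.8929
Sum of volumes = 141.8707
SG = 186.7 / 141.8707 = 1.316

SG = 1.316


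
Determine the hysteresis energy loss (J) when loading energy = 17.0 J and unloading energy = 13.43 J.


Hysteresis loss = loading - unloading
= 17.0 - 13.43
= 3.57 J

3.57 J


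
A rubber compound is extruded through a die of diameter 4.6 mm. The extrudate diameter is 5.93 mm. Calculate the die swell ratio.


Die swell ratio = D_extrudate / D_die
= 5.93 / 4.6
= 1.289

Die swell = 1.289


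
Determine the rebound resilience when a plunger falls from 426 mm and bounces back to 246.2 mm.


Resilience = h_rebound / h_drop * 100
= 246.2 / 426 * 100
= 57.8%

57.8%


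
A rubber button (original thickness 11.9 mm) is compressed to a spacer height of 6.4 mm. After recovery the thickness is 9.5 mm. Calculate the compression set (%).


CS = (t0 - recovered) / (t0 - ts) * 100
= (11.9 - 9.5) / (11.9 - 6.4) * 100
= 2.4 / 5.5 * 100
= 43.6%

43.6%


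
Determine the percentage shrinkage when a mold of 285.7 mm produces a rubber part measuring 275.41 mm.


Shrinkage = (mold - part) / mold * 100
= (285.7 - 275.41) / 285.7 * 100
= 10.29 / 285.7 * 100
= 3.6%

3.6%


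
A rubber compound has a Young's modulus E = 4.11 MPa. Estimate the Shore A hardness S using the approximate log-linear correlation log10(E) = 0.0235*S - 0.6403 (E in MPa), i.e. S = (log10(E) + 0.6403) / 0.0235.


log10(E) = 0.0235*S - 0.6403  =>  S = (log10(E) + 0.6403) / 0.0235
log10(4.11) = 0.613842
S = (0.613842 + 0.6403) / 0.0235 = 1.254142 / 0.0235
S = 53.4

Shore A = 53.4


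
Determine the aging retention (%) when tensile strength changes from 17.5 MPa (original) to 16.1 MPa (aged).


Retention = aged / original * 100
= 16.1 / 17.5 * 100
= 92.0%

92.0%


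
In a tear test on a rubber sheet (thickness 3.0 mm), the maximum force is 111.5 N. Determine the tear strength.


Tear strength = force / thickness
= 111.5 / 3.0
= 37.17 N/mm

37.17 N/mm


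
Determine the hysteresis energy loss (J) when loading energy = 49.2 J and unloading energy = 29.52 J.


Hysteresis loss = loading - unloading
= 49.2 - 29.52
= 19.68 J

19.68 J


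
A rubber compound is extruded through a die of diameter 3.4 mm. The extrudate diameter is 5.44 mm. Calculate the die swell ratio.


Die swell ratio = D_extrudate / D_die
= 5.44 / 3.4
= 1.6

Die swell = 1.6


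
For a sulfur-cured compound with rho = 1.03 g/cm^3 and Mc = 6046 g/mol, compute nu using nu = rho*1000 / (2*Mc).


nu = rho * 1000 / (2 * Mc)
nu = 1.03 * 1000 / (2 * 6046)
nu = 1030.0 / 12092
nu = 0.0852 mol/L

0.0852 mol/L


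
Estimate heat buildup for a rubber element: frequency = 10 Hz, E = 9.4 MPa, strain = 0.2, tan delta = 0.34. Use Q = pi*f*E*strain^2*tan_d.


Q = pi * f * E * strain^2 * tan_d
= pi * 10 * 9.4 * 0.2^2 * 0.34
= pi * 10 * 9.4 * 0.0400 * 0.34
= 4.0162

Q = 4.0162


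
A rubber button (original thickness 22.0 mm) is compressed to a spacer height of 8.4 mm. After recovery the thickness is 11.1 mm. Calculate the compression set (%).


CS = (t0 - recovered) / (t0 - ts) * 100
= (22.0 - 11.1) / (22.0 - 8.4) * 100
= 10.9 / 13.6 * 100
= 80.1%

80.1%
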